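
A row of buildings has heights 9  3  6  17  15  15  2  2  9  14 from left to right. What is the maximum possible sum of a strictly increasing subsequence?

Let S[i] be the best sum of a strictly increasing subsequence ending at i:
i:      1  2  3  4  5  6  7  8  9 10
a[i]:   9  3  6 17 15 15  2  2  9 14
S:      9  3  9 26 24 24  2  2 18 32
Maximum is 32 (e.g. 3 + 6 + 9 + 14).

32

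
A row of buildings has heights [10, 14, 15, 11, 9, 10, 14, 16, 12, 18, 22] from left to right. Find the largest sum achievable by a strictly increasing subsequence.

Let S[i] be the best sum of a strictly increasing subsequence ending at i:
i:      1  2  3  4  5  6  7  8  9 10 11
a[i]:  10 14 15 11  9 10 14 16 12 18 22
S:     10 24 39 21  9 19 35 55 33 73 95
Maximum is 95 (e.g. 10 + 14 + 15 + 16 + 18 + 22).

95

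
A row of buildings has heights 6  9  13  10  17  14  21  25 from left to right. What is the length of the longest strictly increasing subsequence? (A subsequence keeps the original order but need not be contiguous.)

Let dp[i] be the length of the longest such subsequence ending at index i:
i:      1  2  3  4  5  6  7  8
a[i]:   6  9 13 10 17 14 21 25
dp:     1  2  3  3  4  4  5  6
Maximum dp value is 6.

6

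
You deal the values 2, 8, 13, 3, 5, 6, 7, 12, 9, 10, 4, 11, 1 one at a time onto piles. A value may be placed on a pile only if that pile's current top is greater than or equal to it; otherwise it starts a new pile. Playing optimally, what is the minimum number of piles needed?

8

Place each on the leftmost legal pile:
2 → new pile 1 (tops now [2])
8 → new pile 2 (tops now [2, 8])
13 → new pile 3 (tops now [2, 8, 13])
3 → pile 2 (tops now [2, 3, 13])
5 → pile 3 (tops now [2, 3, 5])
6 → new pile 4 (tops now [2, 3, 5, 6])
7 → new pile 5 (tops now [2, 3, 5, 6, 7])
12 → new pile 6 (tops now [2, 3, 5, 6, 7, 12])
9 → pile 6 (tops now [2, 3, 5, 6, 7, 9])
10 → new pile 7 (tops now [2, 3, 5, 6, 7, 9, 10])
4 → pile 3 (tops now [2, 3, 4, 6, 7, 9, 10])
11 → new pile 8 (tops now [2, 3, 4, 6, 7, 9, 10, 11])
1 → pile 1 (tops now [1, 3, 4, 6, 7, 9, 10, 11])
Eight piles.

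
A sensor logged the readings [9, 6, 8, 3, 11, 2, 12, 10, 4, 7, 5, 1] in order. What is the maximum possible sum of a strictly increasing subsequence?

Let S[i] be the best sum of a strictly increasing subsequence ending at i:
i:      1  2  3  4  5  6  7  8  9 10 11 12
a[i]:   9  6  8  3 11  2 12 10  4  7  5  1
S:      9  6 14  3 25  2 37 24  7 14 12  1
Maximum is 37 (e.g. 6 + 8 + 11 + 12).

37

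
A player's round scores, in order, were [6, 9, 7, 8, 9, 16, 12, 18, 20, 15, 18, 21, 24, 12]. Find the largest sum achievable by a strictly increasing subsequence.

Let S[i] be the best sum of a strictly increasing subsequence ending at i:
i:       1   2   3   4   5   6   7   8   9  10  11  12  13  14
a[i]:    6   9   7   8   9  16  12  18  20  15  18  21  24  12
S:       6  15  13  21  30  46  42  64  84  57  75 105 129  42
Maximum is 129 (e.g. 6 + 7 + 8 + 9 + 16 + 18 + 20 + 21 + 24).

129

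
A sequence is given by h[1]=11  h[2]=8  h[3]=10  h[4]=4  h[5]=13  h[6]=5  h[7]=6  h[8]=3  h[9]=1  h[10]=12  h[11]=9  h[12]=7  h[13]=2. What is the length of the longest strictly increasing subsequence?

4

Let dp[i] be the length of the longest such subsequence ending at index i:
i:      1  2  3  4  5  6  7  8  9 10 11 12 13
h[i]:  11  8 10  4 13  5  6  3  1 12  9  7  2
dp:     1  1  2  1  3  2  3  1  1  4  4  4  2
Maximum dp value is 4.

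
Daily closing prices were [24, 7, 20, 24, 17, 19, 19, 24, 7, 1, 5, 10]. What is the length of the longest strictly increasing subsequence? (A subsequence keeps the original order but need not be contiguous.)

4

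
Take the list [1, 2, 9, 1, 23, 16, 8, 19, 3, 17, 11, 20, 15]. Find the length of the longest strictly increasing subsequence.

6

Track the smallest tail for each achievable length (strict):
1 → extends → [1]
2 → extends → [1, 2]
9 → extends → [1, 2, 9]
1 → already a tail → [1, 2, 9]
23 → extends → [1, 2, 9, 23]
16 → replaces 23 → [1, 2, 9, 16]
8 → replaces 9 → [1, 2, 8, 16]
19 → extends → [1, 2, 8, 16, 19]
3 → replaces 8 → [1, 2, 3, 16, 19]
17 → replaces 19 → [1, 2, 3, 16, 17]
11 → replaces 16 → [1, 2, 3, 11, 17]
20 → extends → [1, 2, 3, 11, 17, 20]
15 → replaces 17 → [1, 2, 3, 11, 15, 20]
Six tails, so the longest strictly increasing subsequence has length 6 (e.g. 1, 2, 9, 16, 19, 20).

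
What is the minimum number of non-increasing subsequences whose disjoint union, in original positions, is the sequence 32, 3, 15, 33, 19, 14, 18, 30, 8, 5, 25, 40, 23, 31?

5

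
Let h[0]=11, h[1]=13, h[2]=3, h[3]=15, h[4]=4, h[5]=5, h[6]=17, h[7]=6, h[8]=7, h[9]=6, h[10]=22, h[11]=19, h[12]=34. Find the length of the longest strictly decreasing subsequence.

Let dp[i] be the longest strictly decreasing subsequence ending at i:
i:      0  1  2  3  4  5  6  7  8  9 10 11 12
h[i]:  11 13  3 15  4  5 17  6  7  6 22 19 34
dp:     1  1  2  1  2  2  1  2  2  3  1  2  1
Maximum is 3.

3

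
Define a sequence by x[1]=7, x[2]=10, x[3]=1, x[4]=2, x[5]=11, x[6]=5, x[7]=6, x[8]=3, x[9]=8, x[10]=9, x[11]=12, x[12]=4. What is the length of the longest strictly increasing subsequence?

Let dp[i] be the length of the longest such subsequence ending at index i:
i:      1  2  3  4  5  6  7  8  9 10 11 12
x[i]:   7 10  1  2 11  5  6  3  8  9 12  4
dp:     1  2  1  2  3  3  4  3  5  6  7  4
Maximum dp value is 7.

7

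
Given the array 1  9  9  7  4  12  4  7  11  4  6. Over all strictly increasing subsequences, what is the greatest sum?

Let S[i] be the best sum of a strictly increasing subsequence ending at i:
i:      1  2  3  4  5  6  7  8  9 10 11
a[i]:   1  9  9  7  4 12  4  7 11  4  6
S:      1 10 10  8  5 22  5 12 23  5 11
Maximum is 23 (e.g. 1 + 4 + 7 + 11).

23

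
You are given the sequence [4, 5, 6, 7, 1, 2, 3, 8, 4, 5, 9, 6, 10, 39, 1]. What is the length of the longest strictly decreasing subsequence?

Let dp[i] be the longest strictly decreasing subsequence ending at i:
i:      1  2  3  4  5  6  7  8  9 10 11 12 13 14 15
a[i]:   4  5  6  7  1  2  3  8  4  5  9  6 10 39  1
dp:     1  1  1  1  2  2  2  1  2  2  1  2  1  1  3
Maximum is 3.

3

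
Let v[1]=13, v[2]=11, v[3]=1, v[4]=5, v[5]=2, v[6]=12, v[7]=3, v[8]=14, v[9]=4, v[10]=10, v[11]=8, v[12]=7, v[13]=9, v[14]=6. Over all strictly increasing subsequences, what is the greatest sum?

Let S[i] be the best sum of a strictly increasing subsequence ending at i:
i:      1  2  3  4  5  6  7  8  9 10 11 12 13 14
v[i]:  13 11  1  5  2 12  3 14  4 10  8  7  9  6
S:     13 11  1  6  3 23  6 37 10 20 18 17 27 16
Maximum is 37 (e.g. 11 + 12 + 14).

37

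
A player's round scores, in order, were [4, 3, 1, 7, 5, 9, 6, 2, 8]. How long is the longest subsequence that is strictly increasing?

Track the smallest tail for each achievable length (strict):
4 → extends → [4]
3 → replaces 4 → [3]
1 → replaces 3 → [1]
7 → extends → [1, 7]
5 → replaces 7 → [1, 5]
9 → extends → [1, 5, 9]
6 → replaces 9 → [1, 5, 6]
2 → replaces 5 → [1, 2, 6]
8 → extends → [1, 2, 6, 8]
Four tails, so the longest strictly increasing subsequence has length 4 (e.g. 4, 5, 6, 8).

4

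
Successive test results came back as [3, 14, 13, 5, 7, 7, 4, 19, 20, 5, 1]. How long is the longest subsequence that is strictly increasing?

Track the smallest tail for each achievable length (strict):
3 → extends → [3]
14 → extends → [3, 14]
13 → replaces 14 → [3, 13]
5 → replaces 13 → [3, 5]
7 → extends → [3, 5, 7]
7 → already a tail → [3, 5, 7]
4 → replaces 5 → [3, 4, 7]
19 → extends → [3, 4, 7, 19]
20 → extends → [3, 4, 7, 19, 20]
5 → replaces 7 → [3, 4, 5, 19, 20]
1 → replaces 3 → [1, 4, 5, 19, 20]
Five tails, so the longest strictly increasing subsequence has length 5 (e.g. 3, 5, 7, 19, 20).

5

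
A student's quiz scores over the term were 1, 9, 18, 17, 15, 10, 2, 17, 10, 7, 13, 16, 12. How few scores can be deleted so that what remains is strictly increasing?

8

Fewest deletions = n − (longest strictly increasing subsequence).
Patience tails:
1 → extends → [1]
9 → extends → [1, 9]
18 → extends → [1, 9, 18]
17 → replaces 18 → [1, 9, 17]
15 → replaces 17 → [1, 9, 15]
10 → replaces 15 → [1, 9, 10]
2 → replaces 9 → [1, 2, 10]
17 → extends → [1, 2, 10, 17]
10 → already a tail → [1, 2, 10, 17]
7 → replaces 10 → [1, 2, 7, 17]
13 → replaces 17 → [1, 2, 7, 13]
16 → extends → [1, 2, 7, 13, 16]
12 → replaces 13 → [1, 2, 7, 12, 16]
Longest strictly increasing subsequence has length 5, so deletions = 13 − 5 = 8.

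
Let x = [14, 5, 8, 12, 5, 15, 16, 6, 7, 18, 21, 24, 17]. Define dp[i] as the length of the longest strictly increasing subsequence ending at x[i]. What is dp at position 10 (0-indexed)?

7

dp[i] = 1 + max{dp[j] : j<i, x[j]<x[i]} (or 1 if no such j):
i:      0  1  2  3  4  5  6  7  8  9 10 11 12
x[i]:  14  5  8 12  5 15 16  6  7 18 21 24 17
dp:     1  1  2  3  1  4  5  2  3  6  7  8  6
At index 10 the value is 7.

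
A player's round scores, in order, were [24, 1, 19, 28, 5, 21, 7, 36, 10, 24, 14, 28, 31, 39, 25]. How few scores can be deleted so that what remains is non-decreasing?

7

Fewest deletions = n − (longest non-decreasing subsequence).
i:      1  2  3  4  5  6  7  8  9 10 11 12 13 14 15
a[i]:  24  1 19 28  5 21  7 36 10 24 14 28 31 39 25
dp:     1  1  2  3  2  3  3  4  4  5  5  6  7  8  6
max dp = 8, so deletions = 15 − 8 = 7.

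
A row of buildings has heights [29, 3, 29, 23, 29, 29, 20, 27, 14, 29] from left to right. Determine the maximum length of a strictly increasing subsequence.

Track the smallest tail for each achievable length (strict):
29 → extends → [29]
3 → replaces 29 → [3]
29 → extends → [3, 29]
23 → replaces 29 → [3, 23]
29 → extends → [3, 23, 29]
29 → already a tail → [3, 23, 29]
20 → replaces 23 → [3, 20, 29]
27 → replaces 29 → [3, 20, 27]
14 → replaces 20 → [3, 14, 27]
29 → extends → [3, 14, 27, 29]
Four tails, so the longest strictly increasing subsequence has length 4 (e.g. 3, 23, 27, 29).

4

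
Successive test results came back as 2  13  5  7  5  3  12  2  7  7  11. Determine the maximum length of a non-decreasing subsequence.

Track the smallest tail for each achievable length (allowing ties):
2 → extends → [2]
13 → extends → [2, 13]
5 → replaces 13 → [2, 5]
7 → extends → [2, 5, 7]
5 → replaces 7 → [2, 5, 5]
3 → replaces 5 → [2, 3, 5]
12 → extends → [2, 3, 5, 12]
2 → replaces 3 → [2, 2, 5, 12]
7 → replaces 12 → [2, 2, 5, 7]
7 → extends → [2, 2, 5, 7, 7]
11 → extends → [2, 2, 5, 7, 7, 11]
Six tails, so the longest non-decreasing subsequence has length 6 (e.g. 2, 5, 7, 7, 7, 11).

6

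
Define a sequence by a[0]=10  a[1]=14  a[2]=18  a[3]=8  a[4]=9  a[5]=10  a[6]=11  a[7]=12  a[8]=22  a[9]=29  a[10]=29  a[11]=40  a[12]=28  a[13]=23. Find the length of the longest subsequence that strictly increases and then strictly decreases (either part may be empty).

10

inc[i] = longest strictly increasing subsequence ending at i; dec[i] = longest strictly decreasing subsequence starting at i:
i:      0  1  2  3  4  5  6  7  8  9 10 11 12 13
a[i]:  10 14 18  8  9 10 11 12 22 29 29 40 28 23
inc:    1  2  3  1  2  3  4  5  6  7  7  8  7  7
dec:    2  2  2  1  1  1  1  1  1  3  3  3  2  1
Best peak at i=11 (value 40): inc=8, dec=3, length 8+3−1 = 10.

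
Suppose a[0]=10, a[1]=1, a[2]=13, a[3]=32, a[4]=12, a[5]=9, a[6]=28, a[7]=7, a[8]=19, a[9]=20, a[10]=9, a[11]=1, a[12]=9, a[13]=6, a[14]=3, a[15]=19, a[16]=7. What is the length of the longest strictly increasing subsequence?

4

Track the smallest tail for each achievable length (strict):
10 → extends → [10]
1 → replaces 10 → [1]
13 → extends → [1, 13]
32 → extends → [1, 13, 32]
12 → replaces 13 → [1, 12, 32]
9 → replaces 12 → [1, 9, 32]
28 → replaces 32 → [1, 9, 28]
7 → replaces 9 → [1, 7, 28]
19 → replaces 28 → [1, 7, 19]
20 → extends → [1, 7, 19, 20]
9 → replaces 19 → [1, 7, 9, 20]
1 → already a tail → [1, 7, 9, 20]
9 → already a tail → [1, 7, 9, 20]
6 → replaces 7 → [1, 6, 9, 20]
3 → replaces 6 → [1, 3, 9, 20]
19 → replaces 20 → [1, 3, 9, 19]
7 → replaces 9 → [1, 3, 7, 19]
Four tails, so the longest strictly increasing subsequence has length 4 (e.g. 10, 13, 19, 20).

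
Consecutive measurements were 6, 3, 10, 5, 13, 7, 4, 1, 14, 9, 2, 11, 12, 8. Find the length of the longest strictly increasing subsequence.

Track the smallest tail for each achievable length (strict):
6 → extends → [6]
3 → replaces 6 → [3]
10 → extends → [3, 10]
5 → replaces 10 → [3, 5]
13 → extends → [3, 5, 13]
7 → replaces 13 → [3, 5, 7]
4 → replaces 5 → [3, 4, 7]
1 → replaces 3 → [1, 4, 7]
14 → extends → [1, 4, 7, 14]
9 → replaces 14 → [1, 4, 7, 9]
2 → replaces 4 → [1, 2, 7, 9]
11 → extends → [1, 2, 7, 9, 11]
12 → extends → [1, 2, 7, 9, 11, 12]
8 → replaces 9 → [1, 2, 7, 8, 11, 12]
Six tails, so the longest strictly increasing subsequence has length 6 (e.g. 3, 5, 7, 9, 11, 12).

6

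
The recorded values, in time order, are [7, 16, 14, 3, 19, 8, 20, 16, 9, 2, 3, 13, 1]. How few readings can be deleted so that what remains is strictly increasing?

9

Fewest deletions = n − (longest strictly increasing subsequence).
Patience tails:
7 → extends → [7]
16 → extends → [7, 16]
14 → replaces 16 → [7, 14]
3 → replaces 7 → [3, 14]
19 → extends → [3, 14, 19]
8 → replaces 14 → [3, 8, 19]
20 → extends → [3, 8, 19, 20]
16 → replaces 19 → [3, 8, 16, 20]
9 → replaces 16 → [3, 8, 9, 20]
2 → replaces 3 → [2, 8, 9, 20]
3 → replaces 8 → [2, 3, 9, 20]
13 → replaces 20 → [2, 3, 9, 13]
1 → replaces 2 → [1, 3, 9, 13]
Longest strictly increasing subsequence has length 4, so deletions = 13 − 4 = 9.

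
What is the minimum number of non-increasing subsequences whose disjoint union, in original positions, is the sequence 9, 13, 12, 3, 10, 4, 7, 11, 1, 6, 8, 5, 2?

The minimum number of non-increasing subsequences covering a sequence equals the length of its longest strictly increasing subsequence.
LIS length is 4 (e.g. 3, 4, 7, 11), so 4 piles are needed.

4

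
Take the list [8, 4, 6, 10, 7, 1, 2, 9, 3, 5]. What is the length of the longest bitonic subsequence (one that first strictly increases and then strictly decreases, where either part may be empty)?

inc[i] = longest strictly increasing subsequence ending at i; dec[i] = longest strictly decreasing subsequence starting at i:
i:      1  2  3  4  5  6  7  8  9 10
a[i]:   8  4  6 10  7  1  2  9  3  5
inc:    1  1  2  3  3  1  2  4  3  4
dec:    3  2  2  3  2  1  1  2  1  1
Best peak at i=4 (value 10): inc=3, dec=3, length 3+3−1 = 5.

5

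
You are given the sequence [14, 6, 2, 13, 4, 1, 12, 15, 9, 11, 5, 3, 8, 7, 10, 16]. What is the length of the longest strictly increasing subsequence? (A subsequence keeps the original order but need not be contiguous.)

6

Track the smallest tail for each achievable length (strict):
14 → extends → [14]
6 → replaces 14 → [6]
2 → replaces 6 → [2]
13 → extends → [2, 13]
4 → replaces 13 → [2, 4]
1 → replaces 2 → [1, 4]
12 → extends → [1, 4, 12]
15 → extends → [1, 4, 12, 15]
9 → replaces 12 → [1, 4, 9, 15]
11 → replaces 15 → [1, 4, 9, 11]
5 → replaces 9 → [1, 4, 5, 11]
3 → replaces 4 → [1, 3, 5, 11]
8 → replaces 11 → [1, 3, 5, 8]
7 → replaces 8 → [1, 3, 5, 7]
10 → extends → [1, 3, 5, 7, 10]
16 → extends → [1, 3, 5, 7, 10, 16]
Six tails, so the longest strictly increasing subsequence has length 6 (e.g. 2, 4, 5, 8, 10, 16).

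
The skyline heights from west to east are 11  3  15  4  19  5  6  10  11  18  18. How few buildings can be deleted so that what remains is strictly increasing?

4

Fewest deletions = n − (longest strictly increasing subsequence).
Patience tails:
11 → extends → [11]
3 → replaces 11 → [3]
15 → extends → [3, 15]
4 → replaces 15 → [3, 4]
19 → extends → [3, 4, 19]
5 → replaces 19 → [3, 4, 5]
6 → extends → [3, 4, 5, 6]
10 → extends → [3, 4, 5, 6, 10]
11 → extends → [3, 4, 5, 6, 10, 11]
18 → extends → [3, 4, 5, 6, 10, 11, 18]
18 → already a tail → [3, 4, 5, 6, 10, 11, 18]
Longest strictly increasing subsequence has length 7, so deletions = 11 − 7 = 4.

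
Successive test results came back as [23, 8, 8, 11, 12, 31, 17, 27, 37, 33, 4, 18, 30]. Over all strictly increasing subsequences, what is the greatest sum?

Let S[i] be the best sum of a strictly increasing subsequence ending at i:
i:       1   2   3   4   5   6   7   8   9  10  11  12  13
a[i]:   23   8   8  11  12  31  17  27  37  33   4  18  30
S:      23   8   8  19  31  62  48  75 112 108   4  66 105
Maximum is 112 (e.g. 8 + 11 + 12 + 17 + 27 + 37).

112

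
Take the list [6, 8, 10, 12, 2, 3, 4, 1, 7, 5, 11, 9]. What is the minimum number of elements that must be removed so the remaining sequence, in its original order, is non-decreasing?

Fewest deletions = n − (longest non-decreasing subsequence).
Patience tails:
6 → extends → [6]
8 → extends → [6, 8]
10 → extends → [6, 8, 10]
12 → extends → [6, 8, 10, 12]
2 → replaces 6 → [2, 8, 10, 12]
3 → replaces 8 → [2, 3, 10, 12]
4 → replaces 10 → [2, 3, 4, 12]
1 → replaces 2 → [1, 3, 4, 12]
7 → replaces 12 → [1, 3, 4, 7]
5 → replaces 7 → [1, 3, 4, 5]
11 → extends → [1, 3, 4, 5, 11]
9 → replaces 11 → [1, 3, 4, 5, 9]
Longest non-decreasing subsequence has length 5, so deletions = 12 − 5 = 7.

7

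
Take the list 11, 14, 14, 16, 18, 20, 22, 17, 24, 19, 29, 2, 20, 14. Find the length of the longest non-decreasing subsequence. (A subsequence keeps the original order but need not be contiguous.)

9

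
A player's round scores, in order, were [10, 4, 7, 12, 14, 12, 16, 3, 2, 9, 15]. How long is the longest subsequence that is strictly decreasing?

Negate each value so 'decreasing' becomes 'increasing', then run patience tails on the negated sequence:
-10 → extends → [-10]
-4 → extends → [-10, -4]
-7 → replaces -4 → [-10, -7]
-12 → replaces -10 → [-12, -7]
-14 → replaces -12 → [-14, -7]
-12 → replaces -7 → [-14, -12]
-16 → replaces -14 → [-16, -12]
-3 → extends → [-16, -12, -3]
-2 → extends → [-16, -12, -3, -2]
-9 → replaces -3 → [-16, -12, -9, -2]
-15 → replaces -12 → [-16, -15, -9, -2]
Four tails, so the longest strictly decreasing subsequence of the original has length 4.

4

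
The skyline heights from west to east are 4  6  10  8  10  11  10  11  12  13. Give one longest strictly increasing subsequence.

4, 6, 8, 10, 11, 12, 13

Patience tails give the LIS length; then backtrack through the dp parents:
4 → extends → [4]
6 → extends → [4, 6]
10 → extends → [4, 6, 10]
8 → replaces 10 → [4, 6, 8]
10 → extends → [4, 6, 8, 10]
11 → extends → [4, 6, 8, 10, 11]
10 → already a tail → [4, 6, 8, 10, 11]
11 → already a tail → [4, 6, 8, 10, 11]
12 → extends → [4, 6, 8, 10, 11, 12]
13 → extends → [4, 6, 8, 10, 11, 12, 13]
Length 7; one witness is 4, 6, 8, 10, 11, 12, 13.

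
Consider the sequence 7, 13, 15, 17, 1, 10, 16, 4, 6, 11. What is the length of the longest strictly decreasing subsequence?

Let dp[i] be the longest strictly decreasing subsequence ending at i:
i:      1  2  3  4  5  6  7  8  9 10
a[i]:   7 13 15 17  1 10 16  4  6 11
dp:     1  1  1  1  2  2  2  3  3  3
Maximum is 3.

3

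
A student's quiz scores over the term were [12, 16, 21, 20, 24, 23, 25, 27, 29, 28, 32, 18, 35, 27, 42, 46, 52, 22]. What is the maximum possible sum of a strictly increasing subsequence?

361

Let S[i] be the best sum of a strictly increasing subsequence ending at i:
i:       1   2   3   4   5   6   7   8   9  10  11  12  13  14  15  16  17  18
a[i]:   12  16  21  20  24  23  25  27  29  28  32  18  35  27  42  46  52  22
S:      12  28  49  48  73  72  98 125 154 153 186  46 221 125 263 309 361  71
Maximum is 361 (e.g. 12 + 16 + 21 + 24 + 25 + 27 + 29 + 32 + 35 + 42 + 46 + 52).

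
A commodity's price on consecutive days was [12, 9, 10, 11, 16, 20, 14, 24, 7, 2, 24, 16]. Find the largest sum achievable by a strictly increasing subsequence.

Let S[i] be the best sum of a strictly increasing subsequence ending at i:
i:      1  2  3  4  5  6  7  8  9 10 11 12
a[i]:  12  9 10 11 16 20 14 24  7  2 24 16
S:     12  9 19 30 46 66 44 90  7  2 90 60
Maximum is 90 (e.g. 9 + 10 + 11 + 16 + 20 + 24).

90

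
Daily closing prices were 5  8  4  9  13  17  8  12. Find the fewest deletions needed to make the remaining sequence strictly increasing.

3

Fewest deletions = n − (longest strictly increasing subsequence).
i:      1  2  3  4  5  6  7  8
a[i]:   5  8  4  9 13 17  8 12
dp:     1  2  1  3  4  5  2  4
max dp = 5, so deletions = 8 − 5 = 3.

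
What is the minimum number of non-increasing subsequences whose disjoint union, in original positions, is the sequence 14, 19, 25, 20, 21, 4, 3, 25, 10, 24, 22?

5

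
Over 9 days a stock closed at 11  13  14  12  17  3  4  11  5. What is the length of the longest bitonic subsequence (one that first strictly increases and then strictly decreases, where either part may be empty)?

6

inc[i] = longest strictly increasing subsequence ending at i; dec[i] = longest strictly decreasing subsequence starting at i:
i:      1  2  3  4  5  6  7  8  9
a[i]:  11 13 14 12 17  3  4 11  5
inc:    1  2  3  2  4  1  2  3  3
dec:    2  4  4  3  3  1  1  2  1
Best peak at i=3 (value 14): inc=3, dec=4, length 3+4−1 = 6.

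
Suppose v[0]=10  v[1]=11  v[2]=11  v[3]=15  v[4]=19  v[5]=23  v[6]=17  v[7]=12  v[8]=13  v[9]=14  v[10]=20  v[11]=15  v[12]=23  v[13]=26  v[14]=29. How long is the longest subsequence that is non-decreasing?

10

Let dp[i] be the length of the longest such subsequence ending at index i:
i:      0  1  2  3  4  5  6  7  8  9 10 11 12 13 14
v[i]:  10 11 11 15 19 23 17 12 13 14 20 15 23 26 29
dp:     1  2  3  4  5  6  5  4  5  6  7  7  8  9 10
Maximum dp value is 10.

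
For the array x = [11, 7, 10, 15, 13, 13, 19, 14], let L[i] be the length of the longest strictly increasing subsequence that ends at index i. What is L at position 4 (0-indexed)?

3

dp[i] = 1 + max{dp[j] : j<i, x[j]<x[i]} (or 1 if no such j):
i:      0  1  2  3  4  5  6  7
x[i]:  11  7 10 15 13 13 19 14
dp:     1  1  2  3  3  3  4  4
At index 4 the value is 3.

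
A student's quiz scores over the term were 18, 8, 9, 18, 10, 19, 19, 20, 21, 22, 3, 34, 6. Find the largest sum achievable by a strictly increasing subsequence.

151

Let S[i] be the best sum of a strictly increasing subsequence ending at i:
i:       1   2   3   4   5   6   7   8   9  10  11  12  13
a[i]:   18   8   9  18  10  19  19  20  21  22   3  34   6
S:      18   8  17  35  27  54  54  74  95 117   3 151   9
Maximum is 151 (e.g. 8 + 9 + 18 + 19 + 20 + 21 + 22 + 34).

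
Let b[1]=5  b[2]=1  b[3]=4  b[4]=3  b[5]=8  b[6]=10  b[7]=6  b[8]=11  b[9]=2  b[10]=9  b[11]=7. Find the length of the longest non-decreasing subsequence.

Track the smallest tail for each achievable length (allowing ties):
5 → extends → [5]
1 → replaces 5 → [1]
4 → extends → [1, 4]
3 → replaces 4 → [1, 3]
8 → extends → [1, 3, 8]
10 → extends → [1, 3, 8, 10]
6 → replaces 8 → [1, 3, 6, 10]
11 → extends → [1, 3, 6, 10, 11]
2 → replaces 3 → [1, 2, 6, 10, 11]
9 → replaces 10 → [1, 2, 6, 9, 11]
7 → replaces 9 → [1, 2, 6, 7, 11]
Five tails, so the longest non-decreasing subsequence has length 5 (e.g. 1, 4, 8, 10, 11).

5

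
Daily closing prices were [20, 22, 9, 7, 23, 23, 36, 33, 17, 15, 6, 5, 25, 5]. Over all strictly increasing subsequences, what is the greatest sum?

101

Let S[i] be the best sum of a strictly increasing subsequence ending at i:
i:       1   2   3   4   5   6   7   8   9  10  11  12  13  14
a[i]:   20  22   9   7  23  23  36  33  17  15   6   5  25   5
S:      20  42   9   7  65  65 101  98  26  24   6   5  90   5
Maximum is 101 (e.g. 20 + 22 + 23 + 36).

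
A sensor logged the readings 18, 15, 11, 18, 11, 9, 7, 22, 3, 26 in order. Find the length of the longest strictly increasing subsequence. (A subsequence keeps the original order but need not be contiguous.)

4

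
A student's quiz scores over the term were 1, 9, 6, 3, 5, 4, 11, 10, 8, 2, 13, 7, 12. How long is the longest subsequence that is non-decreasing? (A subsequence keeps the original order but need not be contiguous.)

5

Let dp[i] be the length of the longest such subsequence ending at index i:
i:      1  2  3  4  5  6  7  8  9 10 11 12 13
a[i]:   1  9  6  3  5  4 11 10  8  2 13  7 12
dp:     1  2  2  2  3  3  4  4  4  2  5  4  5
Maximum dp value is 5.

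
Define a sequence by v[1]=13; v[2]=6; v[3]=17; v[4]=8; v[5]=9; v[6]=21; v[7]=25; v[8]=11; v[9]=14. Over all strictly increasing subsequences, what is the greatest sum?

Let S[i] be the best sum of a strictly increasing subsequence ending at i:
i:      1  2  3  4  5  6  7  8  9
v[i]:  13  6 17  8  9 21 25 11 14
S:     13  6 30 14 23 51 76 34 48
Maximum is 76 (e.g. 13 + 17 + 21 + 25).

76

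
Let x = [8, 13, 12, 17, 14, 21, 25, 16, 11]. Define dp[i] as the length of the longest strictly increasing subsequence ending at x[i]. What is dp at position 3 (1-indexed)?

2

dp[i] = 1 + max{dp[j] : j<i, x[j]<x[i]} (or 1 if no such j):
i:      1  2  3  4  5  6  7  8  9
x[i]:   8 13 12 17 14 21 25 16 11
dp:     1  2  2  3  3  4  5  4  2
At index 3 the value is 2.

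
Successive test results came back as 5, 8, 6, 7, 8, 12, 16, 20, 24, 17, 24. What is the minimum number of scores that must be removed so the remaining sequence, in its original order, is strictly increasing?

Fewest deletions = n − (longest strictly increasing subsequence).
i:      1  2  3  4  5  6  7  8  9 10 11
a[i]:   5  8  6  7  8 12 16 20 24 17 24
dp:     1  2  2  3  4  5  6  7  8  7  8
max dp = 8, so deletions = 11 − 8 = 3.

3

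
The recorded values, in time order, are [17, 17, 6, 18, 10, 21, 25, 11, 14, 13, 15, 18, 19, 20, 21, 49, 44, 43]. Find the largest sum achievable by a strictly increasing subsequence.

183

Let S[i] be the best sum of a strictly increasing subsequence ending at i:
i:       1   2   3   4   5   6   7   8   9  10  11  12  13  14  15  16  17  18
a[i]:   17  17   6  18  10  21  25  11  14  13  15  18  19  20  21  49  44  43
S:      17  17   6  35  16  56  81  27  41  40  56  74  93 113 134 183 178 177
Maximum is 183 (e.g. 6 + 10 + 11 + 14 + 15 + 18 + 19 + 20 + 21 + 49).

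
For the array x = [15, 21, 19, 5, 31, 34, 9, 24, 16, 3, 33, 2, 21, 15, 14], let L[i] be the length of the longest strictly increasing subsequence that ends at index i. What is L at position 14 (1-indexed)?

3

dp[i] = 1 + max{dp[j] : j<i, x[j]<x[i]} (or 1 if no such j):
i:      1  2  3  4  5  6  7  8  9 10 11 12 13 14 15
x[i]:  15 21 19  5 31 34  9 24 16  3 33  2 21 15 14
dp:     1  2  2  1  3  4  2  3  3  1  4  1  4  3  3
At index 14 the value is 3.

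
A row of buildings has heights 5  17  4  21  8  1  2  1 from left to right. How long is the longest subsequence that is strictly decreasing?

Let dp[i] be the longest strictly decreasing subsequence ending at i:
i:      1  2  3  4  5  6  7  8
a[i]:   5 17  4 21  8  1  2  1
dp:     1  1  2  1  2  3  3  4
Maximum is 4.

4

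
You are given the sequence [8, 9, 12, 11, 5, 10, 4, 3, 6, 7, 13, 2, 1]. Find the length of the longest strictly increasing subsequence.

4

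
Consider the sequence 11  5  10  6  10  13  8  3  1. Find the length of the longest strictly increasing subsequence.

4

Let dp[i] be the length of the longest such subsequence ending at index i:
i:      1  2  3  4  5  6  7  8  9
a[i]:  11  5 10  6 10 13  8  3  1
dp:     1  1  2  2  3  4  3  1  1
Maximum dp value is 4.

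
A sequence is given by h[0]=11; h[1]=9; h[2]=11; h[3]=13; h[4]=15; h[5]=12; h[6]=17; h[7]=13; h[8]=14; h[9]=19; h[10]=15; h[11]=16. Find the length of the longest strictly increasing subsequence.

Track the smallest tail for each achievable length (strict):
11 → extends → [11]
9 → replaces 11 → [9]
11 → extends → [9, 11]
13 → extends → [9, 11, 13]
15 → extends → [9, 11, 13, 15]
12 → replaces 13 → [9, 11, 12, 15]
17 → extends → [9, 11, 12, 15, 17]
13 → replaces 15 → [9, 11, 12, 13, 17]
14 → replaces 17 → [9, 11, 12, 13, 14]
19 → extends → [9, 11, 12, 13, 14, 19]
15 → replaces 19 → [9, 11, 12, 13, 14, 15]
16 → extends → [9, 11, 12, 13, 14, 15, 16]
Seven tails, so the longest strictly increasing subsequence has length 7 (e.g. 9, 11, 12, 13, 14, 15, 16).

7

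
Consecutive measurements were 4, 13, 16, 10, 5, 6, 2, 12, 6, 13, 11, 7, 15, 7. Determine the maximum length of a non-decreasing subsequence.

6

Track the smallest tail for each achievable length (allowing ties):
4 → extends → [4]
13 → extends → [4, 13]
16 → extends → [4, 13, 16]
10 → replaces 13 → [4, 10, 16]
5 → replaces 10 → [4, 5, 16]
6 → replaces 16 → [4, 5, 6]
2 → replaces 4 → [2, 5, 6]
12 → extends → [2, 5, 6, 12]
6 → replaces 12 → [2, 5, 6, 6]
13 → extends → [2, 5, 6, 6, 13]
11 → replaces 13 → [2, 5, 6, 6, 11]
7 → replaces 11 → [2, 5, 6, 6, 7]
15 → extends → [2, 5, 6, 6, 7, 15]
7 → replaces 15 → [2, 5, 6, 6, 7, 7]
Six tails, so the longest non-decreasing subsequence has length 6 (e.g. 4, 5, 6, 12, 13, 15).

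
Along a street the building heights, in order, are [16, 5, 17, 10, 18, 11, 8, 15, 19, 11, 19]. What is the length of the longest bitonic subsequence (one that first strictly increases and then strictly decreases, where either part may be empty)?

inc[i] = longest strictly increasing subsequence ending at i; dec[i] = longest strictly decreasing subsequence starting at i:
i:      1  2  3  4  5  6  7  8  9 10 11
a[i]:  16  5 17 10 18 11  8 15 19 11 19
inc:    1  1  2  2  3  3  2  4  5  3  5
dec:    3  1  3  2  3  2  1  2  2  1  1
Best peak at i=9 (value 19): inc=5, dec=2, length 5+2−1 = 6.

6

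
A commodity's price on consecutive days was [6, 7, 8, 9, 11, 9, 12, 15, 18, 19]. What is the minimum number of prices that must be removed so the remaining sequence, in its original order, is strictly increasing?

Fewest deletions = n − (longest strictly increasing subsequence).
i:      1  2  3  4  5  6  7  8  9 10
a[i]:   6  7  8  9 11  9 12 15 18 19
dp:     1  2  3  4  5  4  6  7  8  9
max dp = 9, so deletions = 10 − 9 = 1.

1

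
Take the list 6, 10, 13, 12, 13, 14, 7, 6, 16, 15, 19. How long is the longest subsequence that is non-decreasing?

7

Track the smallest tail for each achievable length (allowing ties):
6 → extends → [6]
10 → extends → [6, 10]
13 → extends → [6, 10, 13]
12 → replaces 13 → [6, 10, 12]
13 → extends → [6, 10, 12, 13]
14 → extends → [6, 10, 12, 13, 14]
7 → replaces 10 → [6, 7, 12, 13, 14]
6 → replaces 7 → [6, 6, 12, 13, 14]
16 → extends → [6, 6, 12, 13, 14, 16]
15 → replaces 16 → [6, 6, 12, 13, 14, 15]
19 → extends → [6, 6, 12, 13, 14, 15, 19]
Seven tails, so the longest non-decreasing subsequence has length 7 (e.g. 6, 10, 13, 13, 14, 16, 19).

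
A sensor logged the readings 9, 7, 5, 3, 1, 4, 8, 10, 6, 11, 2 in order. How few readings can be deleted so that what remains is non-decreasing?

6

Fewest deletions = n − (longest non-decreasing subsequence).
Patience tails:
9 → extends → [9]
7 → replaces 9 → [7]
5 → replaces 7 → [5]
3 → replaces 5 → [3]
1 → replaces 3 → [1]
4 → extends → [1, 4]
8 → extends → [1, 4, 8]
10 → extends → [1, 4, 8, 10]
6 → replaces 8 → [1, 4, 6, 10]
11 → extends → [1, 4, 6, 10, 11]
2 → replaces 4 → [1, 2, 6, 10, 11]
Longest non-decreasing subsequence has length 5, so deletions = 11 − 5 = 6.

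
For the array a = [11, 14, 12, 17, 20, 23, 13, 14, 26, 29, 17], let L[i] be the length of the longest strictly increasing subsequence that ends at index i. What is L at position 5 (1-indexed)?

4

dp[i] = 1 + max{dp[j] : j<i, a[j]<a[i]} (or 1 if no such j):
i:      1  2  3  4  5  6  7  8  9 10 11
a[i]:  11 14 12 17 20 23 13 14 26 29 17
dp:     1  2  2  3  4  5  3  4  6  7  5
At index 5 the value is 4.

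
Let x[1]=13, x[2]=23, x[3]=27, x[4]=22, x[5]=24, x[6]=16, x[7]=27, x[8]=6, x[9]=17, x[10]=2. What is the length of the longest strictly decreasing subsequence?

Let dp[i] be the longest strictly decreasing subsequence ending at i:
i:      1  2  3  4  5  6  7  8  9 10
x[i]:  13 23 27 22 24 16 27  6 17  2
dp:     1  1  1  2  2  3  1  4  3  5
Maximum is 5.

5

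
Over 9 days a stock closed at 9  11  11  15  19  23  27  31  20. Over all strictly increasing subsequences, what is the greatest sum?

135

Let S[i] be the best sum of a strictly increasing subsequence ending at i:
i:       1   2   3   4   5   6   7   8   9
a[i]:    9  11  11  15  19  23  27  31  20
S:       9  20  20  35  54  77 104 135  74
Maximum is 135 (e.g. 9 + 11 + 15 + 19 + 23 + 27 + 31).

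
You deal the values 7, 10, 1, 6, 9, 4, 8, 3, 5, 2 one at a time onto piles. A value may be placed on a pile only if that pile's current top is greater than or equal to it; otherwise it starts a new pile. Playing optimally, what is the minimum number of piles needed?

3

Place each on the leftmost legal pile:
7 → new pile 1 (tops now [7])
10 → new pile 2 (tops now [7, 10])
1 → pile 1 (tops now [1, 10])
6 → pile 2 (tops now [1, 6])
9 → new pile 3 (tops now [1, 6, 9])
4 → pile 2 (tops now [1, 4, 9])
8 → pile 3 (tops now [1, 4, 8])
3 → pile 2 (tops now [1, 3, 8])
5 → pile 3 (tops now [1, 3, 5])
2 → pile 2 (tops now [1, 2, 5])
Three piles.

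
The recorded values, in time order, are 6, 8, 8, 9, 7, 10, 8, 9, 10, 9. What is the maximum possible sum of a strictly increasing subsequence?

Let S[i] be the best sum of a strictly increasing subsequence ending at i:
i:      1  2  3  4  5  6  7  8  9 10
a[i]:   6  8  8  9  7 10  8  9 10  9
S:      6 14 14 23 13 33 21 30 40 30
Maximum is 40 (e.g. 6 + 7 + 8 + 9 + 10).

40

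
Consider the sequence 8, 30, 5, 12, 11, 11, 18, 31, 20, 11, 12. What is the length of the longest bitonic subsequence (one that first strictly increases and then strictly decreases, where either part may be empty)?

inc[i] = longest strictly increasing subsequence ending at i; dec[i] = longest strictly decreasing subsequence starting at i:
i:      1  2  3  4  5  6  7  8  9 10 11
a[i]:   8 30  5 12 11 11 18 31 20 11 12
inc:    1  2  1  2  2  2  3  4  4  2  3
dec:    2  3  1  2  1  1  2  3  2  1  1
Best peak at i=8 (value 31): inc=4, dec=3, length 4+3−1 = 6.

6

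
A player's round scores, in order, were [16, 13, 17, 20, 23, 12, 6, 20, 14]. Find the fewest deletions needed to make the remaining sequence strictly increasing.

Fewest deletions = n − (longest strictly increasing subsequence).
i:      1  2  3  4  5  6  7  8  9
a[i]:  16 13 17 20 23 12  6 20 14
dp:     1  1  2  3  4  1  1  3  2
max dp = 4, so deletions = 9 − 4 = 5.

5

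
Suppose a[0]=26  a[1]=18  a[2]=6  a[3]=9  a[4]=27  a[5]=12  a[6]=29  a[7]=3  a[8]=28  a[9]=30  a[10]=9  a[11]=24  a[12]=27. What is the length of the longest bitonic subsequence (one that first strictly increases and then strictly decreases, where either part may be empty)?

inc[i] = longest strictly increasing subsequence ending at i; dec[i] = longest strictly decreasing subsequence starting at i:
i:      0  1  2  3  4  5  6  7  8  9 10 11 12
a[i]:  26 18  6  9 27 12 29  3 28 30  9 24 27
inc:    1  1  1  2  3  3  4  1  4  5  2  4  5
dec:    4  3  2  2  3  2  3  1  2  2  1  1  1
Best peak at i=6 (value 29): inc=4, dec=3, length 4+3−1 = 6.

6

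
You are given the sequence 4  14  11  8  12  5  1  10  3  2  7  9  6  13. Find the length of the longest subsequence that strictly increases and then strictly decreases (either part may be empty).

inc[i] = longest strictly increasing subsequence ending at i; dec[i] = longest strictly decreasing subsequence starting at i:
i:      1  2  3  4  5  6  7  8  9 10 11 12 13 14
a[i]:   4 14 11  8 12  5  1 10  3  2  7  9  6 13
inc:    1  2  2  2  3  2  1  3  2  2  3  4  3  5
dec:    3  6  5  4  4  3  1  3  2  1  2  2  1  1
Best peak at i=2 (value 14): inc=2, dec=6, length 2+6−1 = 7.

7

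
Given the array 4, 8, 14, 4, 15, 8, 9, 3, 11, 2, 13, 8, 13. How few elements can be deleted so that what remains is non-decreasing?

6

Fewest deletions = n − (longest non-decreasing subsequence).
i:      1  2  3  4  5  6  7  8  9 10 11 12 13
a[i]:   4  8 14  4 15  8  9  3 11  2 13  8 13
dp:     1  2  3  2  4  3  4  1  5  1  6  4  7
max dp = 7, so deletions = 13 − 7 = 6.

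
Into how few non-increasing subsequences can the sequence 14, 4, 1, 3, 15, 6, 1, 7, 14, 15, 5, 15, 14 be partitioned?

6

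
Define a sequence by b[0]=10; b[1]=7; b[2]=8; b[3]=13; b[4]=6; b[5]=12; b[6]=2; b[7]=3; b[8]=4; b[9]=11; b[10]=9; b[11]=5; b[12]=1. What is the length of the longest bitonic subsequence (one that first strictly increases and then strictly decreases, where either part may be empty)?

8

inc[i] = longest strictly increasing subsequence ending at i; dec[i] = longest strictly decreasing subsequence starting at i:
i:      0  1  2  3  4  5  6  7  8  9 10 11 12
b[i]:  10  7  8 13  6 12  2  3  4 11  9  5  1
inc:    1  1  2  3  1  3  1  2  3  4  4  4  1
dec:    5  4  4  6  3  5  2  2  2  4  3  2  1
Best peak at i=3 (value 13): inc=3, dec=6, length 3+6−1 = 8.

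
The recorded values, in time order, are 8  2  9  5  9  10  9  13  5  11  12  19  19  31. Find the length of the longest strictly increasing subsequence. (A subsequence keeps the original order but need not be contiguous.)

Track the smallest tail for each achievable length (strict):
8 → extends → [8]
2 → replaces 8 → [2]
9 → extends → [2, 9]
5 → replaces 9 → [2, 5]
9 → extends → [2, 5, 9]
10 → extends → [2, 5, 9, 10]
9 → already a tail → [2, 5, 9, 10]
13 → extends → [2, 5, 9, 10, 13]
5 → already a tail → [2, 5, 9, 10, 13]
11 → replaces 13 → [2, 5, 9, 10, 11]
12 → extends → [2, 5, 9, 10, 11, 12]
19 → extends → [2, 5, 9, 10, 11, 12, 19]
19 → already a tail → [2, 5, 9, 10, 11, 12, 19]
31 → extends → [2, 5, 9, 10, 11, 12, 19, 31]
Eight tails, so the longest strictly increasing subsequence has length 8 (e.g. 2, 5, 9, 10, 11, 12, 19, 31).

8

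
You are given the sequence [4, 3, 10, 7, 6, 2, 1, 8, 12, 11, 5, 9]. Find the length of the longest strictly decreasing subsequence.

Let dp[i] be the longest strictly decreasing subsequence ending at i:
i:      1  2  3  4  5  6  7  8  9 10 11 12
a[i]:   4  3 10  7  6  2  1  8 12 11  5  9
dp:     1  2  1  2  3  4  5  2  1  2  4  3
Maximum is 5.

5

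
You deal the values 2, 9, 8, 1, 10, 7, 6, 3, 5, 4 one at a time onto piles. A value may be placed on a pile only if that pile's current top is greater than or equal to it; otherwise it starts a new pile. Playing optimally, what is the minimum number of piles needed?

3

The minimum number of non-increasing subsequences covering a sequence equals the length of its longest strictly increasing subsequence.
LIS length is 3 (e.g. 2, 9, 10), so 3 piles are needed.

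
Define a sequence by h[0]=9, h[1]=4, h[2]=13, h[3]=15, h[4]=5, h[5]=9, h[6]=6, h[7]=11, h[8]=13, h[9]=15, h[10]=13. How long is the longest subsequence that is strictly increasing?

6

Track the smallest tail for each achievable length (strict):
9 → extends → [9]
4 → replaces 9 → [4]
13 → extends → [4, 13]
15 → extends → [4, 13, 15]
5 → replaces 13 → [4, 5, 15]
9 → replaces 15 → [4, 5, 9]
6 → replaces 9 → [4, 5, 6]
11 → extends → [4, 5, 6, 11]
13 → extends → [4, 5, 6, 11, 13]
15 → extends → [4, 5, 6, 11, 13, 15]
13 → already a tail → [4, 5, 6, 11, 13, 15]
Six tails, so the longest strictly increasing subsequence has length 6 (e.g. 4, 5, 9, 11, 13, 15).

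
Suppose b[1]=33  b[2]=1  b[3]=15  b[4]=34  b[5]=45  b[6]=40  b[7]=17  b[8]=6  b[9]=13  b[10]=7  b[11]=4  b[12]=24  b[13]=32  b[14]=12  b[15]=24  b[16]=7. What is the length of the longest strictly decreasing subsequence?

Negate each value so 'decreasing' becomes 'increasing', then run patience tails on the negated sequence:
-33 → extends → [-33]
-1 → extends → [-33, -1]
-15 → replaces -1 → [-33, -15]
-34 → replaces -33 → [-34, -15]
-45 → replaces -34 → [-45, -15]
-40 → replaces -15 → [-45, -40]
-17 → extends → [-45, -40, -17]
-6 → extends → [-45, -40, -17, -6]
-13 → replaces -6 → [-45, -40, -17, -13]
-7 → extends → [-45, -40, -17, -13, -7]
-4 → extends → [-45, -40, -17, -13, -7, -4]
-24 → replaces -17 → [-45, -40, -24, -13, -7, -4]
-32 → replaces -24 → [-45, -40, -32, -13, -7, -4]
-12 → replaces -7 → [-45, -40, -32, -13, -12, -4]
-24 → replaces -13 → [-45, -40, -32, -24, -12, -4]
-7 → replaces -4 → [-45, -40, -32, -24, -12, -7]
Six tails, so the longest strictly decreasing subsequence of the original has length 6.

6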